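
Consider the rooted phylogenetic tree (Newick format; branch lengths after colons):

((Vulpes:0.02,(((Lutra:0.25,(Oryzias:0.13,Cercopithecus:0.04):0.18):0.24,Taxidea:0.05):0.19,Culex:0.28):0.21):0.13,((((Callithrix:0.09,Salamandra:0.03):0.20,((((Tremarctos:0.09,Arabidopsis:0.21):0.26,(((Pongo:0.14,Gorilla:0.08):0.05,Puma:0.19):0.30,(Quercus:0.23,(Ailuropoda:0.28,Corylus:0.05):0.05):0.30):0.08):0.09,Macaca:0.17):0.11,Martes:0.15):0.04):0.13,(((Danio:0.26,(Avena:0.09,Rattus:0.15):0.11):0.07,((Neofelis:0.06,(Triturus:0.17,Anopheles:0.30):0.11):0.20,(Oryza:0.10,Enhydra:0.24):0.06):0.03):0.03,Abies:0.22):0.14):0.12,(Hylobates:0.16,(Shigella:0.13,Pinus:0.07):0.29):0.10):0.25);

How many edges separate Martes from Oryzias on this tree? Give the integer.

11

The MRCA of Martes and Oryzias is the root of the tree.
From Martes up to that node: 5 branches. From Oryzias up to the same node: 6 branches. Total: 5 + 6 = 11.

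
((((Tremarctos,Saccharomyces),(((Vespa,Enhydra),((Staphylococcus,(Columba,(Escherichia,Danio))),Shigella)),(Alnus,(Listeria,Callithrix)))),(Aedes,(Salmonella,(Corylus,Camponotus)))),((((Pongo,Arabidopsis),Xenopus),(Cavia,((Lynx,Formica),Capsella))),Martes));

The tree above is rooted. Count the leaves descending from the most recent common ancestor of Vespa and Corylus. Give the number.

16

The MRCA of Vespa and Corylus is the node subtending (((Tremarctos,Saccharomyces),(((Vespa,Enhydra),((Staphylococcus,(Columba,(Escherichia,Danio))),Shigella)),(Alnus,(Listeria,Callithrix)))),(Aedes,(Salmonella,(Corylus,Camponotus)))).
That clade contains 16 terminal taxa: Aedes, Alnus, Callithrix, Camponotus, Columba, Corylus, Danio, Enhydra, Escherichia, Listeria, Saccharomyces, Salmonella, Shigella, Staphylococcus, Tremarctos, Vespa.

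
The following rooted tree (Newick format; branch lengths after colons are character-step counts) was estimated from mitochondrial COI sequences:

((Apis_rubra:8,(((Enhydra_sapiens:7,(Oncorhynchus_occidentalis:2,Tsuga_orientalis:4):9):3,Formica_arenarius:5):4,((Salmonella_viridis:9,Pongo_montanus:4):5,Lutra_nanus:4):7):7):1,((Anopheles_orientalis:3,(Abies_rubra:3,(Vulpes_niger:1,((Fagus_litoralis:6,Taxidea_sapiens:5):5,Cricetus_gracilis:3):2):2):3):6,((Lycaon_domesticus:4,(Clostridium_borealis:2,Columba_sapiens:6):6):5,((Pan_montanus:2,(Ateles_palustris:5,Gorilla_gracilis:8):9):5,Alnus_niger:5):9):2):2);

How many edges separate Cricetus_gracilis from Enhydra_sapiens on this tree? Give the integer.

11

The MRCA of Cricetus_gracilis and Enhydra_sapiens is the root of the tree.
From Cricetus_gracilis up to that node: 6 branches. From Enhydra_sapiens up to the same node: 5 branches. Total: 6 + 5 = 11.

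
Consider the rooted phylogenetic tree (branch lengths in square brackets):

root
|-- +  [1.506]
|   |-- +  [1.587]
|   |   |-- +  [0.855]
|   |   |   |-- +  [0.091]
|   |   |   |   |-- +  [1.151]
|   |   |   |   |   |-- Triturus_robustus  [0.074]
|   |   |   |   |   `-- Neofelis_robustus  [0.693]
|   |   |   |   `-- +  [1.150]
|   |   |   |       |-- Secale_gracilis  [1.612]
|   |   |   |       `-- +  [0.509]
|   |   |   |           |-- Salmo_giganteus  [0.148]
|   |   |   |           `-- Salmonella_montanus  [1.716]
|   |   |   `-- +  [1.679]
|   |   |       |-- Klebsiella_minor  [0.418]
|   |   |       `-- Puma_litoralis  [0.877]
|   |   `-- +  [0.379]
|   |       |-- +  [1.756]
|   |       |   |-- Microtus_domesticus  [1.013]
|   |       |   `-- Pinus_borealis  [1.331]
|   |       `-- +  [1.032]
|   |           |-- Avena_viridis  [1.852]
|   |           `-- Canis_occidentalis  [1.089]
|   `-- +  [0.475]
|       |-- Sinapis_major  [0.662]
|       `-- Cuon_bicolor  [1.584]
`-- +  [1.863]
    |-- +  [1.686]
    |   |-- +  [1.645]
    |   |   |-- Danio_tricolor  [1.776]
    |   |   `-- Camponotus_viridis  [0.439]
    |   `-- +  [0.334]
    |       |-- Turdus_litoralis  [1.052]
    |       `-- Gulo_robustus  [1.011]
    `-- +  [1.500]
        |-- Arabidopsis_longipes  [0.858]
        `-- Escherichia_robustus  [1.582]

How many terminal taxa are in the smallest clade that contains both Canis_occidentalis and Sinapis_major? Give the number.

The MRCA of Canis_occidentalis and Sinapis_major is the node subtending (((((Triturus_robustus,Neofelis_robustus),(Secale_gracilis,(Salmo_giganteus,Salmonella_montanus))),(Klebsiella_minor,Puma_litoralis)),((Microtus_domesticus,Pinus_borealis),(Avena_viridis,Canis_occidentalis))),(Sinapis_major,Cuon_bicolor)).
That clade contains 13 terminal taxa: Avena_viridis, Canis_occidentalis, Cuon_bicolor, Klebsiella_minor, Microtus_domesticus, Neofelis_robustus, Pinus_borealis, Puma_litoralis, Salmo_giganteus, Salmonella_montanus, Secale_gracilis, Sinapis_major, Triturus_robustus.

13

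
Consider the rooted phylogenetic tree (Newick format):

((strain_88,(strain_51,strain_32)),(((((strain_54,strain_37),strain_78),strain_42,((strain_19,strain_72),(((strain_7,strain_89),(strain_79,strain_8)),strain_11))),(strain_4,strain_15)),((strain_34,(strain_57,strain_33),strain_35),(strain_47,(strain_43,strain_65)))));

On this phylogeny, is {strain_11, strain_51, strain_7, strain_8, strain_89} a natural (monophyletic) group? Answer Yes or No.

The MRCA of the listed taxa is the root, so the smallest clade containing them is the whole tree.
That clade also contains strain_15, strain_19, strain_32, strain_33, strain_34, strain_35, strain_37, strain_4, strain_42, strain_43, strain_47, strain_54, strain_57, strain_65, strain_72, strain_78, strain_79, strain_88, which are not in the proposed group, so the group is not monophyletic.

No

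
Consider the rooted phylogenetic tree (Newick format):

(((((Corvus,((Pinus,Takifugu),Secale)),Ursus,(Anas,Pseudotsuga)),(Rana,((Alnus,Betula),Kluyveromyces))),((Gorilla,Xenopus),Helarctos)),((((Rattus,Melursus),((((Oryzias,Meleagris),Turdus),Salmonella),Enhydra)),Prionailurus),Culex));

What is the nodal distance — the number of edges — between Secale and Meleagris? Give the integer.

14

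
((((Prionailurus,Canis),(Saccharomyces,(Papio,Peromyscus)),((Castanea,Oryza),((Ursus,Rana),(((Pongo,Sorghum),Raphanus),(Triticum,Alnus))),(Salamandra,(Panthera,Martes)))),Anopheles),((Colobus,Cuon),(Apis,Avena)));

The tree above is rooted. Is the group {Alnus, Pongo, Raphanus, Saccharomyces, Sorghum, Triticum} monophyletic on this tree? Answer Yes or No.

No

The MRCA of the listed taxa subtends ((Prionailurus,Canis),(Saccharomyces,(Papio,Peromyscus)),((Castanea,Oryza),((Ursus,Rana),(((Pongo,Sorghum),Raphanus),(Triticum,Alnus))),(Salamandra,(Panthera,Martes)))).
That clade also contains Canis, Castanea, Martes, Oryza, Panthera, Papio, Peromyscus, Prionailurus, Rana, Salamandra, Ursus, which are not in the proposed group, so the group is not monophyletic.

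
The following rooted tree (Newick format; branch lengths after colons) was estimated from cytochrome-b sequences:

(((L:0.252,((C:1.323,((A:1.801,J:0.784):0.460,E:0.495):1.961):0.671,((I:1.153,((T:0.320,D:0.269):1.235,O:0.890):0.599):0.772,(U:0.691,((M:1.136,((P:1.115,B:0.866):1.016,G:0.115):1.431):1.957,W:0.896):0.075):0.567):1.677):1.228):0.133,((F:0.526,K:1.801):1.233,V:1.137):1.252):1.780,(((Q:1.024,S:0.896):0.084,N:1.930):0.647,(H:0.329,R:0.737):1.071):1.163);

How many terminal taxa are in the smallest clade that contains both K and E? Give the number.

18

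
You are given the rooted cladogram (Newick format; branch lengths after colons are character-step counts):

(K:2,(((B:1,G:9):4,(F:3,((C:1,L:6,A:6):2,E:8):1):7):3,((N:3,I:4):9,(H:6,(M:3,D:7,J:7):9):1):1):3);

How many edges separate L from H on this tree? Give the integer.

8

The MRCA of L and H is the node subtending (((B,G),(F,((C,L,A),E))),((N,I),(H,(M,D,J)))).
From L up to that node: 5 branches. From H up to the same node: 3 branches. Total: 5 + 3 = 8.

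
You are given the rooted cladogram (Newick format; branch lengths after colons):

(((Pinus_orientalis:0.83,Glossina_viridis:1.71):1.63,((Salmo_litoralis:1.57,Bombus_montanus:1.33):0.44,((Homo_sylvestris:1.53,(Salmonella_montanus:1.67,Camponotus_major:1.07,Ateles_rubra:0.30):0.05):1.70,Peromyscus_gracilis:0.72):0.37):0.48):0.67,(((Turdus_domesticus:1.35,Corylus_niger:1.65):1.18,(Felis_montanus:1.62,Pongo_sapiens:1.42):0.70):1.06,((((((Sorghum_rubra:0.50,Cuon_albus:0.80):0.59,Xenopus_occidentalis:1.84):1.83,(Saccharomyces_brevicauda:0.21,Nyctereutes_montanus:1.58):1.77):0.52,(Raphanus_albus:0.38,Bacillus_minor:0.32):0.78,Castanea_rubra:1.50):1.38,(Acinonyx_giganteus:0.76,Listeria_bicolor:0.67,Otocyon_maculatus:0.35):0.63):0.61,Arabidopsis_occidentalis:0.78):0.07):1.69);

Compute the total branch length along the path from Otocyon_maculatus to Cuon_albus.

6.10

The path runs Otocyon_maculatus → … → MRCA → … → Cuon_albus; the MRCA is the node subtending (((((Sorghum_rubra,Cuon_albus),Xenopus_occidentalis),(Saccharomyces_brevicauda,Nyctereutes_montanus)),(Raphanus_albus,Bacillus_minor),Castanea_rubra),(Acinonyx_giganteus,Listeria_bicolor,Otocyon_maculatus)).
Branch lengths along that path: 0.35 + 0.63 + 1.38 + 0.52 + 1.83 + 0.59 + 0.80 = 6.10.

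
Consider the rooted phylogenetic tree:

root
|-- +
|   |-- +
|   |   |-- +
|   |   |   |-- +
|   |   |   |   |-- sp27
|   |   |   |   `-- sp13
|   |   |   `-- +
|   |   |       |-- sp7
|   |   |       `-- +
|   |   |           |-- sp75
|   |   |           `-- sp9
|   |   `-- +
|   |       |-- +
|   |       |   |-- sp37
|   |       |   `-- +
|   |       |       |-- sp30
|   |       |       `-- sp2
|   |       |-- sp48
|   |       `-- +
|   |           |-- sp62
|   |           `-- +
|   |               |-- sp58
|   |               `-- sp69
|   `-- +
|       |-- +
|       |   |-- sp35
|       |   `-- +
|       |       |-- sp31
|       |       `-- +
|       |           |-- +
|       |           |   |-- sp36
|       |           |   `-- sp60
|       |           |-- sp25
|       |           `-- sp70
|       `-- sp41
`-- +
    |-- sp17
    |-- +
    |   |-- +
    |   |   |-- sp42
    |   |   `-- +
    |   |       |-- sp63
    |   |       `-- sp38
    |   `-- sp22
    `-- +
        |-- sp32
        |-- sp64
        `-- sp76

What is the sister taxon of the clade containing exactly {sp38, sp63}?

sp42

The clade containing exactly {sp38, sp63} attaches to the tree at the node subtending (sp42,(sp63,sp38)).
The other lineage descending from that same node — the sister group — is the single tip sp42.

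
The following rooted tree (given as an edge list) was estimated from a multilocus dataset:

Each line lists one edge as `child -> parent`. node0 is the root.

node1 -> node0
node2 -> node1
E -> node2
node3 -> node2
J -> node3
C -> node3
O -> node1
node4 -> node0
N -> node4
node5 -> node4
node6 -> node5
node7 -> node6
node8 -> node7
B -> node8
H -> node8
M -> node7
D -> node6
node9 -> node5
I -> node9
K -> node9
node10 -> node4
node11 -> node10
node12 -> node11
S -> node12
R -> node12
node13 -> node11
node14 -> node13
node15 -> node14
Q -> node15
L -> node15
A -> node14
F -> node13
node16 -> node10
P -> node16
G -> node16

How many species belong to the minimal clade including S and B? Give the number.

The MRCA of S and B is the node subtending (N,((((B,H),M),D),(I,K)),(((S,R),(((Q,L),A),F)),(P,G))).
That clade contains 15 terminal taxa: A, B, D, F, G, H, I, K, L, M, N, P, Q, R, S.

15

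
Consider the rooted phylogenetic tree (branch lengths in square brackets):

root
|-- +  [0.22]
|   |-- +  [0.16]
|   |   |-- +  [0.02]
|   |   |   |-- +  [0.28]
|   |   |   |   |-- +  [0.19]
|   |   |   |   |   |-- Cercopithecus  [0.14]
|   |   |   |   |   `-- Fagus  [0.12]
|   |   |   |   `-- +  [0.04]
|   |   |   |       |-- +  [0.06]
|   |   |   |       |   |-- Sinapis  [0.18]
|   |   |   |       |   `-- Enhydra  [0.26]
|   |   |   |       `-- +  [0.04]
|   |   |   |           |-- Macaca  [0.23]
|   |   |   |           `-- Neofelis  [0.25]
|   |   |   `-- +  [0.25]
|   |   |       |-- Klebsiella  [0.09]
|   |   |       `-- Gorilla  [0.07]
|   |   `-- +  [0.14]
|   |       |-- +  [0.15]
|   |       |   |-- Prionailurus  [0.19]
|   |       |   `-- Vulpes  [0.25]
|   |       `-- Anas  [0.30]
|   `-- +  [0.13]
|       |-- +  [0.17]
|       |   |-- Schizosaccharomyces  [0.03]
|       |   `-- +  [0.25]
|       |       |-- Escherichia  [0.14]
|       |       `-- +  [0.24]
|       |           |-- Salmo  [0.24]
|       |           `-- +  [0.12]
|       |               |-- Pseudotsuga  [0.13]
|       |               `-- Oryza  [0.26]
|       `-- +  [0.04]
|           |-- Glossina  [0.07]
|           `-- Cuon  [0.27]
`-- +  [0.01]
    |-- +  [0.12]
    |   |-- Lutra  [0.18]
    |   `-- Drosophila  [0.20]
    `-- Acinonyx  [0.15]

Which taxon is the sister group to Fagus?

Cercopithecus

Fagus attaches to the tree at the node subtending (Cercopithecus,Fagus).
The other lineage descending from that same node — the sister group — is the single tip Cercopithecus.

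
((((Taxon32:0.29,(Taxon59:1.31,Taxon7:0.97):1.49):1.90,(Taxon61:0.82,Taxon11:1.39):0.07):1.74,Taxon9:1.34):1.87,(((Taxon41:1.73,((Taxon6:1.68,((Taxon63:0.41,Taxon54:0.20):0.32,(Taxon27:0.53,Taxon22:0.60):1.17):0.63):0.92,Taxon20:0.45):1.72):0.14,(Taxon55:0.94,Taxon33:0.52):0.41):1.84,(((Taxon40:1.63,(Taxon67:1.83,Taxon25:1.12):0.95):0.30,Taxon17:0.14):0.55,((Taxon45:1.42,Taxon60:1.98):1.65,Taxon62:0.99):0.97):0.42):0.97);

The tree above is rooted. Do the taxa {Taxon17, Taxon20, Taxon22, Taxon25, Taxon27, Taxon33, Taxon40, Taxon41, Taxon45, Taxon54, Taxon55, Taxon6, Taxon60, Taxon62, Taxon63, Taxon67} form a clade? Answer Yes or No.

Yes

The most recent common ancestor of these taxa subtends (((Taxon41,((Taxon6,((Taxon63,Taxon54),(Taxon27,Taxon22))),Taxon20)),(Taxon55,Taxon33)),(((Taxon40,(Taxon67,Taxon25)),Taxon17),((Taxon45,Taxon60),Taxon62))).
That clade has exactly 16 tips — every listed taxon and nothing else — so the group is monophyletic.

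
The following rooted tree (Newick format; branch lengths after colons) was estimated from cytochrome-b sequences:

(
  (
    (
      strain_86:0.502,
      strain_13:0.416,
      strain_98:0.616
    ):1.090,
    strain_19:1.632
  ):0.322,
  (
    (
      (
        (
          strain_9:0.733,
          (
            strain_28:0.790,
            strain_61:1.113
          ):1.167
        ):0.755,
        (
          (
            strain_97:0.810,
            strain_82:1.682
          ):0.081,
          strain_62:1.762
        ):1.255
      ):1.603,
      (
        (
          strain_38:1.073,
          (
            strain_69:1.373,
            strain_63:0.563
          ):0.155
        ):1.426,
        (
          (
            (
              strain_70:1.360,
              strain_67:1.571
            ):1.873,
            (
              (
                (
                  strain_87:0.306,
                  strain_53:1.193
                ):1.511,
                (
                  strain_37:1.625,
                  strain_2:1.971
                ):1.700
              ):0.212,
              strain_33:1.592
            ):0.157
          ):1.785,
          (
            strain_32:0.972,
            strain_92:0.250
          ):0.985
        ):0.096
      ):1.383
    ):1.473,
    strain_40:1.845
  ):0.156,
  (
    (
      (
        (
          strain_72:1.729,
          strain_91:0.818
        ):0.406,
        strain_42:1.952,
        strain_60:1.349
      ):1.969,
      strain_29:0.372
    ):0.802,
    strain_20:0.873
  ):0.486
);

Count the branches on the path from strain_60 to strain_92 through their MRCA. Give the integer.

The MRCA of strain_60 and strain_92 is the root of the tree.
From strain_60 up to that node: 4 branches. From strain_92 up to the same node: 6 branches. Total: 4 + 6 = 10.

10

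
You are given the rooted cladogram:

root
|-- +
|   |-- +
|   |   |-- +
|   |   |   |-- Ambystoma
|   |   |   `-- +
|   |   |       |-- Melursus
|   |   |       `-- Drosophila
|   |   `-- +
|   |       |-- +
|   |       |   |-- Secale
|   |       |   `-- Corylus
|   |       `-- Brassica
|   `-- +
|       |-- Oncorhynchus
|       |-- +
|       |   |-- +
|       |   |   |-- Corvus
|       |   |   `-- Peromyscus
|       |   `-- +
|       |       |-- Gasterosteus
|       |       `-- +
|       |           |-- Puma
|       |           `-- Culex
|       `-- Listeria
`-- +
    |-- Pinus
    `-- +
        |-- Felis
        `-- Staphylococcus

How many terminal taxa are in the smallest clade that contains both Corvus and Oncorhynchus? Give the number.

The MRCA of Corvus and Oncorhynchus is the node subtending (Oncorhynchus,((Corvus,Peromyscus),(Gasterosteus,(Puma,Culex))),Listeria).
That clade contains 7 terminal taxa: Corvus, Culex, Gasterosteus, Listeria, Oncorhynchus, Peromyscus, Puma.

7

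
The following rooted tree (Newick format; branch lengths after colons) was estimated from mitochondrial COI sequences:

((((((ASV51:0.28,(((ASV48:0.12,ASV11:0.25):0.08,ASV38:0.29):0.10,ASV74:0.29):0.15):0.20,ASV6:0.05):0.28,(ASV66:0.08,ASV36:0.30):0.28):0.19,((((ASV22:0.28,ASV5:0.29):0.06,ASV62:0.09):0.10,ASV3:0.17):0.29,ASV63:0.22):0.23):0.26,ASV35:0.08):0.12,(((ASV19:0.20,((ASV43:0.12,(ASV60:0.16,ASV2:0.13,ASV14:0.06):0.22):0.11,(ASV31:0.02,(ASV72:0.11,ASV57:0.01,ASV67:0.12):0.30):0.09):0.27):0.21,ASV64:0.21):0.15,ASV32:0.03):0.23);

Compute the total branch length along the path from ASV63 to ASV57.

The path runs ASV63 → … → MRCA → … → ASV57; the MRCA is the root of the tree.
Branch lengths along that path: 0.22 + 0.23 + 0.26 + 0.12 + 0.23 + 0.15 + 0.21 + 0.27 + 0.09 + 0.30 + 0.01 = 2.09.

2.09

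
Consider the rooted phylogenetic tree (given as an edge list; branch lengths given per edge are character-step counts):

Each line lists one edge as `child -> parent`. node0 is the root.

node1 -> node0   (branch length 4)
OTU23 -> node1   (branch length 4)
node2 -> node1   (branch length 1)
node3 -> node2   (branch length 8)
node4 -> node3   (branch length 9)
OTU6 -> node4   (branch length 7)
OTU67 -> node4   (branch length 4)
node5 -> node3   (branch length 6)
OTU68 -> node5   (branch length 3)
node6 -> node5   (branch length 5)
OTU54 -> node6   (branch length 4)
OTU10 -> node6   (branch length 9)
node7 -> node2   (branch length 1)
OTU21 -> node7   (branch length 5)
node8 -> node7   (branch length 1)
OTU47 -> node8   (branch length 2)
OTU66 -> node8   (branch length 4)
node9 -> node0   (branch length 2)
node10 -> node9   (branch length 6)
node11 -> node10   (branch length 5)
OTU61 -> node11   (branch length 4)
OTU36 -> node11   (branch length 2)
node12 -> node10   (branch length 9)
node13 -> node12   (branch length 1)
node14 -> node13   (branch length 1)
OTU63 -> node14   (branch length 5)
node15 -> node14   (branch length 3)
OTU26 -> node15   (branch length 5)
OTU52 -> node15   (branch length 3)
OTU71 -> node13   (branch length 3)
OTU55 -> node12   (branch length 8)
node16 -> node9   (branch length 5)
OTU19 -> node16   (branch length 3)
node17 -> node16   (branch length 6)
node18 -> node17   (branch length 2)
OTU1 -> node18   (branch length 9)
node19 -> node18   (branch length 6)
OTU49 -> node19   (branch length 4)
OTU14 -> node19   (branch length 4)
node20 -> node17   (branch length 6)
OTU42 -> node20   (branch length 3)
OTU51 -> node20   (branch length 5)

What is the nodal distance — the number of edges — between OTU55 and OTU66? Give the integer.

The MRCA of OTU55 and OTU66 is the root of the tree.
From OTU55 up to that node: 4 branches. From OTU66 up to the same node: 5 branches. Total: 4 + 5 = 9.

9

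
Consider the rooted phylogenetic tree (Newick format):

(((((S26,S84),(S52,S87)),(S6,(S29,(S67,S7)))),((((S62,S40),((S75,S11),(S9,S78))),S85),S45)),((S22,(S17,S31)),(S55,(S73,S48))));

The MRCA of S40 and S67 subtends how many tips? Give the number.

16

The MRCA of S40 and S67 is the node subtending ((((S26,S84),(S52,S87)),(S6,(S29,(S67,S7)))),((((S62,S40),((S75,S11),(S9,S78))),S85),S45)).
That clade contains 16 terminal taxa: S11, S26, S29, S40, S45, S52, S6, S62, S67, S7, S75, S78, S84, S85, S87, S9.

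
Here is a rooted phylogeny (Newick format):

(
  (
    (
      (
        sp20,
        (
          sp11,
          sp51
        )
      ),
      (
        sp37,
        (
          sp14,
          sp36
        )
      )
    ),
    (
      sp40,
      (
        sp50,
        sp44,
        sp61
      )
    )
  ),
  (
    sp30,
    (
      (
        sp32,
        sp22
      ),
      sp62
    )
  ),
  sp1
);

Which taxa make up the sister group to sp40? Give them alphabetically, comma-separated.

sp40 attaches to the tree at the node subtending (sp40,(sp50,sp44,sp61)).
The other lineage descending from that same node — the sister group — is (sp50,sp44,sp61); its 3 tips in alphabetical order are the answer.

sp44, sp50, sp61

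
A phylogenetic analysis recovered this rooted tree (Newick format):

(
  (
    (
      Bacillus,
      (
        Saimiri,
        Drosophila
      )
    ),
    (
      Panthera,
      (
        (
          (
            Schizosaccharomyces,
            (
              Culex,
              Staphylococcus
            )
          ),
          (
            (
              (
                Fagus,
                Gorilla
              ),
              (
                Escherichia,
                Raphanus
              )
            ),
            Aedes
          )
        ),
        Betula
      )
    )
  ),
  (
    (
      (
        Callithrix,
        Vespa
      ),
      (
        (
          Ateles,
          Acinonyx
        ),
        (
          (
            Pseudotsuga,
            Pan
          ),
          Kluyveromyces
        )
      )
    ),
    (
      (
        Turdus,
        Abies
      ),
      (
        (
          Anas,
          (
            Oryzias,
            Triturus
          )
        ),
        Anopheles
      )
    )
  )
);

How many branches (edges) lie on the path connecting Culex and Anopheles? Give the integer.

The MRCA of Culex and Anopheles is the root of the tree.
From Culex up to that node: 7 branches. From Anopheles up to the same node: 4 branches. Total: 7 + 4 = 11.

11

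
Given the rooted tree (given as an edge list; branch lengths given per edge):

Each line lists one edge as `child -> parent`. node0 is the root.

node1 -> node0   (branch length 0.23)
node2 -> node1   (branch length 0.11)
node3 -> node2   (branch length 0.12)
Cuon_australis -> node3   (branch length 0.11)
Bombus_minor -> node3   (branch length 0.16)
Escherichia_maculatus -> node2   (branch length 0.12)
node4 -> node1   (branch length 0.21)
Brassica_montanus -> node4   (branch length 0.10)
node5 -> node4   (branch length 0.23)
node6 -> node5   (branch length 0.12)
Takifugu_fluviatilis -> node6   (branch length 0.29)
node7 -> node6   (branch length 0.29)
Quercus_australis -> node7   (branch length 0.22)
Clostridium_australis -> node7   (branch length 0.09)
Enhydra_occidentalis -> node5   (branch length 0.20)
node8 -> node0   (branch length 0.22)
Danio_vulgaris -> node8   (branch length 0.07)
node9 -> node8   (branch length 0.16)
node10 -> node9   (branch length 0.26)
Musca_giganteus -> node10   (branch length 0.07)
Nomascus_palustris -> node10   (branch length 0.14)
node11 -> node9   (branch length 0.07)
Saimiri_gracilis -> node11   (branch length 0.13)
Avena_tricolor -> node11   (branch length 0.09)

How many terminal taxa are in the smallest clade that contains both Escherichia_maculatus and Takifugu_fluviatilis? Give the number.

8

The MRCA of Escherichia_maculatus and Takifugu_fluviatilis is the node subtending (((Cuon_australis,Bombus_minor),Escherichia_maculatus),(Brassica_montanus,((Takifugu_fluviatilis,(Quercus_australis,Clostridium_australis)),Enhydra_occidentalis))).
That clade contains 8 terminal taxa: Bombus_minor, Brassica_montanus, Clostridium_australis, Cuon_australis, Enhydra_occidentalis, Escherichia_maculatus, Quercus_australis, Takifugu_fluviatilis.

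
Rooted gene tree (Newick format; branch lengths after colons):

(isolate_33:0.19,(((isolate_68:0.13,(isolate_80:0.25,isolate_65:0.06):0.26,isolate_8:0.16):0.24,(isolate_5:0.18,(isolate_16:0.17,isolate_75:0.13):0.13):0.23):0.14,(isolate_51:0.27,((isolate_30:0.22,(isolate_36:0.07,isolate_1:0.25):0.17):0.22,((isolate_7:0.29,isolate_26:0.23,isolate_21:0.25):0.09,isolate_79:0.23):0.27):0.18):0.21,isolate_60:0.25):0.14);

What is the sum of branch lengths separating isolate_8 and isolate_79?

The path runs isolate_8 → … → MRCA → … → isolate_79; the MRCA is the node subtending (((isolate_68,(isolate_80,isolate_65),isolate_8),(isolate_5,(isolate_16,isolate_75))),(isolate_51,((isolate_30,(isolate_36,isolate_1)),((isolate_7,isolate_26,isolate_21),isolate_79))),isolate_60).
Branch lengths along that path: 0.16 + 0.24 + 0.14 + 0.21 + 0.18 + 0.27 + 0.23 = 1.43.

1.43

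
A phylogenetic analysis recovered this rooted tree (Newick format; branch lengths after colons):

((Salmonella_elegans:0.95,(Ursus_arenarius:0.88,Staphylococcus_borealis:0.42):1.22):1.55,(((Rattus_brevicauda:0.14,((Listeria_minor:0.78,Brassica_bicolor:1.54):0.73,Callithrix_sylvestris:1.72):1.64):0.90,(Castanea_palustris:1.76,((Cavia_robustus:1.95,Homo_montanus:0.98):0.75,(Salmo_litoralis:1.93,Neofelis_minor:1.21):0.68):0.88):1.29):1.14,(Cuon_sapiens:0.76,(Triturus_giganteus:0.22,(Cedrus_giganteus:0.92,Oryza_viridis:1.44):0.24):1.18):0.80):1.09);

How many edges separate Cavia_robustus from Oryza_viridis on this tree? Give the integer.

The MRCA of Cavia_robustus and Oryza_viridis is the node subtending (((Rattus_brevicauda,((Listeria_minor,Brassica_bicolor),Callithrix_sylvestris)),(Castanea_palustris,((Cavia_robustus,Homo_montanus),(Salmo_litoralis,Neofelis_minor)))),(Cuon_sapiens,(Triturus_giganteus,(Cedrus_giganteus,Oryza_viridis)))).
From Cavia_robustus up to that node: 5 branches. From Oryza_viridis up to the same node: 4 branches. Total: 5 + 4 = 9.

9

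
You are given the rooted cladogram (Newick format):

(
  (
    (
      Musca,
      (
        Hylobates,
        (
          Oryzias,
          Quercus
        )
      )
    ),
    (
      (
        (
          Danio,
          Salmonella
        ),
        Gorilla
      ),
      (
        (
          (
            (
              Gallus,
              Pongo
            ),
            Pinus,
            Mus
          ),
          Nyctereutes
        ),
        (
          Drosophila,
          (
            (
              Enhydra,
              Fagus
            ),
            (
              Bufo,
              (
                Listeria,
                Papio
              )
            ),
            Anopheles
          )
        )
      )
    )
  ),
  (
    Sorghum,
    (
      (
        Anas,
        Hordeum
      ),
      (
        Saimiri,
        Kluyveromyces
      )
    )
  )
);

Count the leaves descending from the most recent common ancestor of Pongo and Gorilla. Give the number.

15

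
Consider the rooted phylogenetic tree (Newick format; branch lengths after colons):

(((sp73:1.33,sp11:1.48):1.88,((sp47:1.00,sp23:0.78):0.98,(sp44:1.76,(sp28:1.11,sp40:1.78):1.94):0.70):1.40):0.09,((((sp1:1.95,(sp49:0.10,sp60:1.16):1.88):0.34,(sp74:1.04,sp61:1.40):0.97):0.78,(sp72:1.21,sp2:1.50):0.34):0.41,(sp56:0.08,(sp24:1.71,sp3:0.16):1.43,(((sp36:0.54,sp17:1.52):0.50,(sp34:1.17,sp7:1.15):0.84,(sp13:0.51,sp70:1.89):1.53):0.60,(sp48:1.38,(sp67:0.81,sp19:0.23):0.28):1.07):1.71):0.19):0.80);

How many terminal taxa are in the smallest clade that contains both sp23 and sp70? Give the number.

26

The MRCA of sp23 and sp70 is the root, so the clade is the entire tree.
That clade contains 26 terminal taxa: sp1, sp11, sp13, sp17, sp19, sp2, sp23, sp24, sp28, sp3, sp34, sp36, sp40, sp44, sp47, sp48, sp49, sp56, sp60, sp61, sp67, sp7, sp70, sp72, sp73, sp74.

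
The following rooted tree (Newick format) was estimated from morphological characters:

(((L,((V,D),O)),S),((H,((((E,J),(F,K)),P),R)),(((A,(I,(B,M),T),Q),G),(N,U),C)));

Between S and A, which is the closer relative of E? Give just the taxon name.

A

The MRCA of E and A subtends ((H,((((E,J),(F,K)),P),R)),(((A,(I,(B,M),T),Q),G),(N,U),C)) (17 taxa).
The MRCA of E and S is the root, subtending the entire tree (22 taxa).
The first is nested inside the second, so E shares a more recent common ancestor with A.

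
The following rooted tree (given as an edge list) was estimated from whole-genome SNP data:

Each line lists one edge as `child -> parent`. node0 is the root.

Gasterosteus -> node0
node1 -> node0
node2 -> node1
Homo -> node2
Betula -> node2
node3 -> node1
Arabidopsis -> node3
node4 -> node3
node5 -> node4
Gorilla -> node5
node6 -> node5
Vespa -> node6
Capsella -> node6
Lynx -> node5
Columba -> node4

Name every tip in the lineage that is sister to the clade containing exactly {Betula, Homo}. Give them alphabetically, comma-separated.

The clade containing exactly {Betula, Homo} attaches to the tree at the node subtending ((Homo,Betula),(Arabidopsis,((Gorilla,(Vespa,Capsella),Lynx),Columba))).
The other lineage descending from that same node — the sister group — is (Arabidopsis,((Gorilla,(Vespa,Capsella),Lynx),Columba)); its 6 tips in alphabetical order are the answer.

Arabidopsis, Capsella, Columba, Gorilla, Lynx, Vespa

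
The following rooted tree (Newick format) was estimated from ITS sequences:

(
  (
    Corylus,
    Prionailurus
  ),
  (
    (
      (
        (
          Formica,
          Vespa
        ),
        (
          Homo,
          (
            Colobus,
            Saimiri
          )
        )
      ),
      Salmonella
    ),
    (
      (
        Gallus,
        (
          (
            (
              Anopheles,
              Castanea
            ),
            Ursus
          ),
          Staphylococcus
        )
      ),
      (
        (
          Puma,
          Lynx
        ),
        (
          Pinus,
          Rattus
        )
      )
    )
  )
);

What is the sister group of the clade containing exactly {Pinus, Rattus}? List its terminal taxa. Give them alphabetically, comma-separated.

The clade containing exactly {Pinus, Rattus} attaches to the tree at the node subtending ((Puma,Lynx),(Pinus,Rattus)).
The other lineage descending from that same node — the sister group — is (Puma,Lynx); its 2 tips in alphabetical order are the answer.

Lynx, Puma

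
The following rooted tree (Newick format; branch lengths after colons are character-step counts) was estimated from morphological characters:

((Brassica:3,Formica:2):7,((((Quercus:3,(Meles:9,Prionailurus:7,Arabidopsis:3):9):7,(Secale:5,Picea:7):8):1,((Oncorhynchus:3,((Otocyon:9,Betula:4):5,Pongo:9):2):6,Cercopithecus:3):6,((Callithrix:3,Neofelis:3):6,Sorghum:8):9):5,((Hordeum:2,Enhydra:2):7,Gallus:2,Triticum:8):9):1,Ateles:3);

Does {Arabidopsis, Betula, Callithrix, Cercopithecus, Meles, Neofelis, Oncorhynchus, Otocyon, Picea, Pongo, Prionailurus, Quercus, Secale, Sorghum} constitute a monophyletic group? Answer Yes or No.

Yes

The most recent common ancestor of these taxa subtends (((Quercus,(Meles,Prionailurus,Arabidopsis)),(Secale,Picea)),((Oncorhynchus,((Otocyon,Betula),Pongo)),Cercopithecus),((Callithrix,Neofelis),Sorghum)).
That clade has exactly 14 tips — every listed taxon and nothing else — so the group is monophyletic.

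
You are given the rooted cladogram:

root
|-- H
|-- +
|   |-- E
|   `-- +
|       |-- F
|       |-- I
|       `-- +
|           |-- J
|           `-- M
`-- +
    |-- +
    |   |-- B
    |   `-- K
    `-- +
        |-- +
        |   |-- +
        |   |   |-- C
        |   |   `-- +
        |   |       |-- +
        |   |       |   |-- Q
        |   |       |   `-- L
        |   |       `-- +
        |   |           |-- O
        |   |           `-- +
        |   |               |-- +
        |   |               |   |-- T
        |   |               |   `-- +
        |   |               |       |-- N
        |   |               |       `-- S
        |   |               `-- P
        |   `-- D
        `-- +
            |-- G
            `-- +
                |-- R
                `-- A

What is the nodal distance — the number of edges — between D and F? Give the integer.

The MRCA of D and F is the root of the tree.
From D up to that node: 4 branches. From F up to the same node: 3 branches. Total: 4 + 3 = 7.

7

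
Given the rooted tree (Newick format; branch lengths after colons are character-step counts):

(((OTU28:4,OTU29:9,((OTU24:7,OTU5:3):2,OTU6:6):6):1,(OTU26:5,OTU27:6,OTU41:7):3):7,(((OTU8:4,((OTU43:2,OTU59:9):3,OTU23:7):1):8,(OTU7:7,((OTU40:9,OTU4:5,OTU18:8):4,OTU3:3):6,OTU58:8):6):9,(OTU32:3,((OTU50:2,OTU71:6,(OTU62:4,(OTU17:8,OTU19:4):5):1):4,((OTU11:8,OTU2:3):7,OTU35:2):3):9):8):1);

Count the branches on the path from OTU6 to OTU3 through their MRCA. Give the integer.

The MRCA of OTU6 and OTU3 is the root of the tree.
From OTU6 up to that node: 4 branches. From OTU3 up to the same node: 5 branches. Total: 4 + 5 = 9.

9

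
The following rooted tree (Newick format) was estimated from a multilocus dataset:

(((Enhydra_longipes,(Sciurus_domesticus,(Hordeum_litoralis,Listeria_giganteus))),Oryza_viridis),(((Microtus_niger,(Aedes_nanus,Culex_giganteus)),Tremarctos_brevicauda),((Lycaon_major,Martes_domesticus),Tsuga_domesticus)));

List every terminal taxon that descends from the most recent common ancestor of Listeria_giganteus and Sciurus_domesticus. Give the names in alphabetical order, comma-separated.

Hordeum_litoralis, Listeria_giganteus, Sciurus_domesticus

Tracing Listeria_giganteus: it sits inside (Hordeum_litoralis,Listeria_giganteus).
Tracing Sciurus_domesticus: it sits inside (Sciurus_domesticus,(Hordeum_litoralis,Listeria_giganteus)).
The smallest clade enclosing both is (Sciurus_domesticus,(Hordeum_litoralis,Listeria_giganteus)); the answer is its 3 terminal taxa in alphabetical order.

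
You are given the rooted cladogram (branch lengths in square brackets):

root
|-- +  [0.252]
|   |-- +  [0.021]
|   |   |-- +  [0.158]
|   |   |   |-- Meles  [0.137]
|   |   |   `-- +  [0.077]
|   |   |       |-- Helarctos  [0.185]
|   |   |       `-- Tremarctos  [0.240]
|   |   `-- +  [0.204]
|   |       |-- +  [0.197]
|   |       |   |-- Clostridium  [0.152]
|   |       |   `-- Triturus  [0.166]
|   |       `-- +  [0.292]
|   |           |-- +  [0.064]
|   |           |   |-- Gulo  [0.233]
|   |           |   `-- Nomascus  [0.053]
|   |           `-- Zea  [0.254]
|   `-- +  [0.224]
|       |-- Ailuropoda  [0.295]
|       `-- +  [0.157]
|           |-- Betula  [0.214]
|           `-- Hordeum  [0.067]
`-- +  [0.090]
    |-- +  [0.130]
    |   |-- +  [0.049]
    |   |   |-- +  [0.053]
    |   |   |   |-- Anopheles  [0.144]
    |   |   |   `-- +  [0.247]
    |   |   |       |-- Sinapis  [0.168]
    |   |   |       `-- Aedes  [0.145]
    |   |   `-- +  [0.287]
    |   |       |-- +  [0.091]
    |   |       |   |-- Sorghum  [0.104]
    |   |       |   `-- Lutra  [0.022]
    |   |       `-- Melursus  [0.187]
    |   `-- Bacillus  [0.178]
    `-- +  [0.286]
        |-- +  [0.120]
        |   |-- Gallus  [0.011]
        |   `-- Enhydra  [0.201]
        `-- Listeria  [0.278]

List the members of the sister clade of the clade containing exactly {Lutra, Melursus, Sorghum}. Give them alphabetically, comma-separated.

The clade containing exactly {Lutra, Melursus, Sorghum} attaches to the tree at the node subtending ((Anopheles,(Sinapis,Aedes)),((Sorghum,Lutra),Melursus)).
The other lineage descending from that same node — the sister group — is (Anopheles,(Sinapis,Aedes)); its 3 tips in alphabetical order are the answer.

Aedes, Anopheles, Sinapis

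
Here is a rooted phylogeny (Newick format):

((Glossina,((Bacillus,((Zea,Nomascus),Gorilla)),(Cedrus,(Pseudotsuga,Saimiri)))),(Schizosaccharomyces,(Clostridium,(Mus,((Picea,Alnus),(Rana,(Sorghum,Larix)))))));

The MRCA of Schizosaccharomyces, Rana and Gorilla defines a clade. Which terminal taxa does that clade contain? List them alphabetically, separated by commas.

Tracing Schizosaccharomyces: it sits inside (Schizosaccharomyces,(Clostridium,(Mus,((Picea,Alnus),(Rana,(Sorghum,Larix)))))).
Tracing Rana: it sits inside (Rana,(Sorghum,Larix)).
Tracing Gorilla: it sits inside ((Zea,Nomascus),Gorilla).
The smallest clade enclosing all 3 is the whole tree (their MRCA is the root), so the answer is all 16 tips in alphabetical order.

Alnus, Bacillus, Cedrus, Clostridium, Glossina, Gorilla, Larix, Mus, Nomascus, Picea, Pseudotsuga, Rana, Saimiri, Schizosaccharomyces, Sorghum, Zea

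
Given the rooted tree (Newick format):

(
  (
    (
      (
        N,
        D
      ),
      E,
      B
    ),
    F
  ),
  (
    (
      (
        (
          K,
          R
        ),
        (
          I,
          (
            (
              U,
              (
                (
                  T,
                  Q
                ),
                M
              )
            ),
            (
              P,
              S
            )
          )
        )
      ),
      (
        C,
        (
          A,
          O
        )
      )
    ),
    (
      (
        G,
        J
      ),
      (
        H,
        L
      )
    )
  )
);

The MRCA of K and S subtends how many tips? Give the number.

9

The MRCA of K and S is the node subtending ((K,R),(I,((U,((T,Q),M)),(P,S)))).
That clade contains 9 terminal taxa: I, K, M, P, Q, R, S, T, U.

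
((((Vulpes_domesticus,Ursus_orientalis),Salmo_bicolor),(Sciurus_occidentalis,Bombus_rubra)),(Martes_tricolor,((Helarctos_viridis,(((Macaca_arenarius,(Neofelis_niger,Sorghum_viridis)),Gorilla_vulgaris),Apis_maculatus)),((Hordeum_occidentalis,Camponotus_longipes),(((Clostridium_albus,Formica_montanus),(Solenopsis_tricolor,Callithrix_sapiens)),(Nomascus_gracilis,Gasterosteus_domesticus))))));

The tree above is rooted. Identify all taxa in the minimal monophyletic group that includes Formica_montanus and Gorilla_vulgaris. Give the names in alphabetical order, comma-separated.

Apis_maculatus, Callithrix_sapiens, Camponotus_longipes, Clostridium_albus, Formica_montanus, Gasterosteus_domesticus, Gorilla_vulgaris, Helarctos_viridis, Hordeum_occidentalis, Macaca_arenarius, Neofelis_niger, Nomascus_gracilis, Solenopsis_tricolor, Sorghum_viridis

Tracing Formica_montanus: it sits inside (Clostridium_albus,Formica_montanus).
Tracing Gorilla_vulgaris: it sits inside ((Macaca_arenarius,(Neofelis_niger,Sorghum_viridis)),Gorilla_vulgaris).
The smallest clade enclosing both is ((Helarctos_viridis,(((Macaca_arenarius,(Neofelis_niger,Sorghum_viridis)),Gorilla_vulgaris),Apis_maculatus)),((Hordeum_occidentalis,Camponotus_longipes),(((Clostridium_albus,Formica_montanus),(Solenopsis_tricolor,Callithrix_sapiens)),(Nomascus_gracilis,Gasterosteus_domesticus)))); the answer is its 14 terminal taxa in alphabetical order.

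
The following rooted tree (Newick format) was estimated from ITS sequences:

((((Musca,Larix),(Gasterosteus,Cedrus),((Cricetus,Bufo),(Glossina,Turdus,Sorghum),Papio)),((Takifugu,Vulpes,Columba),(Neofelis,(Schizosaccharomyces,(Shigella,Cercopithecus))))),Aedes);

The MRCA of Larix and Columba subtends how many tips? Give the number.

The MRCA of Larix and Columba is the node subtending (((Musca,Larix),(Gasterosteus,Cedrus),((Cricetus,Bufo),(Glossina,Turdus,Sorghum),Papio)),((Takifugu,Vulpes,Columba),(Neofelis,(Schizosaccharomyces,(Shigella,Cercopithecus))))).
That clade contains 17 terminal taxa: Bufo, Cedrus, Cercopithecus, Columba, Cricetus, Gasterosteus, Glossina, Larix, Musca, Neofelis, Papio, Schizosaccharomyces, Shigella, Sorghum, Takifugu, Turdus, Vulpes.

17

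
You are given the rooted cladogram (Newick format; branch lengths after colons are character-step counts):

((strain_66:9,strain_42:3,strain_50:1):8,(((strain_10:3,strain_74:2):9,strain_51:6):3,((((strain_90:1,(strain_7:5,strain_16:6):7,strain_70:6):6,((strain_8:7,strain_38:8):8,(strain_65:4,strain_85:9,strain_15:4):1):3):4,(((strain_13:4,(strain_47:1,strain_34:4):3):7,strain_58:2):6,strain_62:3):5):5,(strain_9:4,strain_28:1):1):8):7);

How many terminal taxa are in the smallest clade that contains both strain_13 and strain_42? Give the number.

The MRCA of strain_13 and strain_42 is the root, so the clade is the entire tree.
That clade contains 22 terminal taxa: strain_10, strain_13, strain_15, strain_16, strain_28, strain_34, strain_38, strain_42, strain_47, strain_50, strain_51, strain_58, strain_62, strain_65, strain_66, strain_7, strain_70, strain_74, strain_8, strain_85, strain_9, strain_90.

22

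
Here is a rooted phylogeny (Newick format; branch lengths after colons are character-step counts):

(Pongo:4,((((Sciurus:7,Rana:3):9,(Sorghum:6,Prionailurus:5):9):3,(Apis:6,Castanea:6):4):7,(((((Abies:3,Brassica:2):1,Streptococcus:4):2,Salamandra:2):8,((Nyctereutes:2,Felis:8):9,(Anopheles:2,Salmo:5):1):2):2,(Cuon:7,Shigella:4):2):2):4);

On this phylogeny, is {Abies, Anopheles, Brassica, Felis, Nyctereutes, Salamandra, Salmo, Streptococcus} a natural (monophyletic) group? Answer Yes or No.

Yes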